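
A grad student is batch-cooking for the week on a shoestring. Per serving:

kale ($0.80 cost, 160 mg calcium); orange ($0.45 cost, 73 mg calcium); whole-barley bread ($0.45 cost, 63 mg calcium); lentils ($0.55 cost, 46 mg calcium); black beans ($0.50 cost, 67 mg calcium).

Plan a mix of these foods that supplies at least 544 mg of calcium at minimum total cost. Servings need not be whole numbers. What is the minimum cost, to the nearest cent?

$2.72

Cost per mg of calcium: kale $0.0050, orange $0.0062, whole-barley bread $0.0071, black beans $0.0075, lentils $0.0120.
With no serving limits, use only kale: 544 mg / 160 mg = 3.4 servings × $0.80 = $2.72.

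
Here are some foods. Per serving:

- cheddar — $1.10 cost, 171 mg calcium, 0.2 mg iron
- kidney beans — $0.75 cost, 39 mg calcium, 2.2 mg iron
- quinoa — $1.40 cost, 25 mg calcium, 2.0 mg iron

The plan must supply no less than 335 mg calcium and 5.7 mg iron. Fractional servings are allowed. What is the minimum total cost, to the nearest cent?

An LP optimum is at a vertex; with two nutrient constraints at most two foods are used. Check each candidate.
cheddar only: max(335/171, 5.7/0.2) = 28.5 servings → $31.35.
kidney beans only: max(335/39, 5.7/2.2) = 8.59 servings → $6.44.
quinoa only: max(335/25, 5.7/2.0) = 13.4 servings → $18.76.
cheddar + kidney beans with both tight: 1.397 servings and 2.464 servings → $3.38.
cheddar + quinoa with both tight: 1.565 servings and 2.693 servings → $5.49.
kidney beans + quinoa: the both-tight solution has a negative serving — not a feasible corner.
Cheapest feasible corner: $3.38.

$3.38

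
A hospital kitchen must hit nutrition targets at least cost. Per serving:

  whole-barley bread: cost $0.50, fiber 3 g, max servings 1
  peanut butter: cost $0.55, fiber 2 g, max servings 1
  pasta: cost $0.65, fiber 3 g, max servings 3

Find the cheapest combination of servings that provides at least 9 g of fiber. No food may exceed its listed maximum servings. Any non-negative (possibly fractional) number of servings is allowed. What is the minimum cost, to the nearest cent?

$1.80

Cost per g of fiber: whole-barley bread $0.1667, pasta $0.2167, peanut butter $0.2750.
Take 1 serving of whole-barley bread: +3.0 g fiber for $0.50 (total $0.50, still need 6.0 g).
Take 2 servings of pasta: +6.0 g fiber for $1.30 (total $1.80, still need 0.0 g).
Greedy by cheapest-per-g is optimal for a single linear constraint, so the minimum cost is $1.80.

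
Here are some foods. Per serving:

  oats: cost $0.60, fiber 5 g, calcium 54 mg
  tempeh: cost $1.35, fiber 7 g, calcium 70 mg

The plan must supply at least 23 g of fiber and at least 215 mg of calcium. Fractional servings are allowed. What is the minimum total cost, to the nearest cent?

At the optimum either one food covers both requirements or two foods hit both targets exactly; no other combination can be cheaper.
oats only: max(23/5, 215/54) = 4.6 servings → $2.76.
tempeh only: max(23/7, 215/70) = 3.286 servings → $4.44.
oats + tempeh with both targets exact would need a negative amount; discard.
Cheapest feasible corner: $2.76.

$2.76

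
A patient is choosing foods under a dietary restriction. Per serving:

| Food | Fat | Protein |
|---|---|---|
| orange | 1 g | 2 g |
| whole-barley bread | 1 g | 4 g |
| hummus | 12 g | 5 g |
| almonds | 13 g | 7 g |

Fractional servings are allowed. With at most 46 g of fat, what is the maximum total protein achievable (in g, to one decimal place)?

184.0 g

Protein per g fat: whole-barley bread 4, orange 2, almonds 0.5385, hummus 0.4167.
With no serving limits, spend the whole fat allowance on whole-barley bread: 46 g / 1 g × 4 g = 184.0 g.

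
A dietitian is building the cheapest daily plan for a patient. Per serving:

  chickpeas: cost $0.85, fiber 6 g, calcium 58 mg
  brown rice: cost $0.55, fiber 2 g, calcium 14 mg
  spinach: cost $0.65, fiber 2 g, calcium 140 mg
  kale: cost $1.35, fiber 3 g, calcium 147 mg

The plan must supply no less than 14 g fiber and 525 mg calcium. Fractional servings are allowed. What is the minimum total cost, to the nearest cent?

$3.17

Check every corner: each single food scaled to meet both minima, and each pair solved so both constraints bind.
chickpeas only: max(14/6, 525/58) = 9.052 servings → $7.69.
brown rice only: max(14/2, 525/14) = 37.5 servings → $20.62.
spinach only: max(14/2, 525/140) = 7 servings → $4.55.
kale only: max(14/3, 525/147) = 4.667 servings → $6.30.
chickpeas + brown rice: intersection lies outside the first quadrant.
chickpeas + spinach with both tight: 1.257 servings and 3.229 servings → $3.17.
chickpeas + kale with both tight: 0.6822 servings and 3.302 servings → $5.04.
brown rice + spinach with both tight: 3.611 servings and 3.389 servings → $4.19.
brown rice + kale with both tight: 1.917 servings and 3.389 servings → $5.63.
spinach + kale: intersection lies outside the first quadrant.
The minimum over all feasible corners is $3.17.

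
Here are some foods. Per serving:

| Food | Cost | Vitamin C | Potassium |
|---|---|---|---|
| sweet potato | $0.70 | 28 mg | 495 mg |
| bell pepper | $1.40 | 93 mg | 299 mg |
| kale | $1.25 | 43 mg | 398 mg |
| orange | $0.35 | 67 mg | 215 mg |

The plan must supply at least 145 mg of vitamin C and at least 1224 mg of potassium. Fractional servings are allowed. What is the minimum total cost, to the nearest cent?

$1.79

A basic optimal solution has at most two foods positive. Try each food alone and each pair with both targets met exactly.
sweet potato only: max(145/28, 1224/495) = 5.179 servings → $3.62.
bell pepper only: max(145/93, 1224/299) = 4.094 servings → $5.73.
kale only: max(145/43, 1224/398) = 3.372 servings → $4.22.
orange only: max(145/67, 1224/215) = 5.693 servings → $1.99.
sweet potato + bell pepper with both tight: 1.871 servings and 0.9958 servings → $2.70.
sweet potato + kale with both targets exact would need a negative amount; discard.
sweet potato + orange with both tight: 1.873 servings and 1.382 servings → $1.79.
bell pepper + kale with both tight: 0.2102 servings and 2.917 servings → $3.94.
bell pepper + orange with both targets exact would need a negative amount; discard.
kale + orange with both tight: 2.918 servings and 0.2915 servings → $3.75.
So the least-cost plan costs $1.79.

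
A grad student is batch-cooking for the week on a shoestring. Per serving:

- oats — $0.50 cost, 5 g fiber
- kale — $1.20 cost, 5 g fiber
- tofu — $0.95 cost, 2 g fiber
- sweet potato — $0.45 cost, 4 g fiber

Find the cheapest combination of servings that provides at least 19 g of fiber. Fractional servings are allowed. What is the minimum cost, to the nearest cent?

Cost per g of fiber: oats $0.1000, sweet potato $0.1125, kale $0.2400, tofu $0.4750.
With no serving limits, use only oats: 19 g / 5 g = 3.8 servings × $0.50 = $1.90.

$1.90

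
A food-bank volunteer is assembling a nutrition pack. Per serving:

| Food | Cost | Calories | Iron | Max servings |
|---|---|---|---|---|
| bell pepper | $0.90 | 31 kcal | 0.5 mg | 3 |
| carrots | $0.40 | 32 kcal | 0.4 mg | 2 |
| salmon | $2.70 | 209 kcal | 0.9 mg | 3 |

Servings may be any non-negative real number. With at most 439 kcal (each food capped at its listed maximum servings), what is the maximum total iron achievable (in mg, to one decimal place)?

3.5 mg

Iron per kcal: bell pepper 0.01613, carrots 0.0125, salmon 0.004306.
Take 3 servings of bell pepper: uses 93 kcal, +1.5 mg iron (running total 1.5 mg).
Take 2 servings of carrots: uses 64 kcal, +0.8 mg iron (running total 2.3 mg).
Take 1.349 servings of salmon: uses 282 kcal, +1.2 mg iron (running total 3.5 mg).
Filling greedily by iron-per-kcal is optimal for one linear limit, giving 3.5 mg.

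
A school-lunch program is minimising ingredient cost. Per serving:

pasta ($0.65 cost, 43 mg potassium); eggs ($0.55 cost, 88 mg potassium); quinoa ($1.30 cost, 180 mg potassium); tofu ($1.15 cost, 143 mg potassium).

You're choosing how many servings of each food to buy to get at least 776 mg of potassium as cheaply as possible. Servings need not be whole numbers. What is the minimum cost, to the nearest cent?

$4.85

Cost per mg of potassium: eggs $0.0063, quinoa $0.0072, tofu $0.0080, pasta $0.0151.
With no serving limits, use only eggs: 776 mg / 88 mg = 8.818 servings × $0.55 = $4.85.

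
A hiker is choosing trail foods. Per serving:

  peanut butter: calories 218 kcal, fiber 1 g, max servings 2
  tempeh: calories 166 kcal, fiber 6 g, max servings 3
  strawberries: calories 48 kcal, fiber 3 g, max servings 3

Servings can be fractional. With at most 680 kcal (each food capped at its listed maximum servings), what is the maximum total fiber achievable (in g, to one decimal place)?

Fiber per kcal: strawberries 0.0625, tempeh 0.03614, peanut butter 0.004587.
Take 3 servings of strawberries: uses 144 kcal, +9.0 g fiber (running total 9.0 g).
Take 3 servings of tempeh: uses 498 kcal, +18.0 g fiber (running total 27.0 g).
Take 0.1743 servings of peanut butter: uses 38 kcal, +0.2 g fiber (running total 27.2 g).
Filling greedily by fiber-per-kcal is optimal for one linear limit, giving 27.2 g.

27.2 g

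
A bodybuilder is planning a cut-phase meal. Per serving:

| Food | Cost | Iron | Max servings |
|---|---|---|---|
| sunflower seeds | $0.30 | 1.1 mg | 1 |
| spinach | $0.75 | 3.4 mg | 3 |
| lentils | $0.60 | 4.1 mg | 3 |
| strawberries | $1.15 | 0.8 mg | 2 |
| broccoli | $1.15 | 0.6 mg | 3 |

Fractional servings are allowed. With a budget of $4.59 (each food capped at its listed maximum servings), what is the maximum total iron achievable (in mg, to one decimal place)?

23.8 mg

Iron per dollar: lentils 6.833, spinach 4.533, sunflower seeds 3.667, strawberries 0.6957, broccoli 0.5217.
Take 3 servings of lentils: spends $1.80, +12.3 mg iron (running total 12.3 mg).
Take 3 servings of spinach: spends $2.25, +10.2 mg iron (running total 22.5 mg).
Take 1 serving of sunflower seeds: spends $0.30, +1.1 mg iron (running total 23.6 mg).
Take 0.2087 servings of strawberries: spends $0.24, +0.2 mg iron (running total 23.8 mg).
Filling greedily by iron-per-dollar is optimal for one linear limit, giving 23.8 mg.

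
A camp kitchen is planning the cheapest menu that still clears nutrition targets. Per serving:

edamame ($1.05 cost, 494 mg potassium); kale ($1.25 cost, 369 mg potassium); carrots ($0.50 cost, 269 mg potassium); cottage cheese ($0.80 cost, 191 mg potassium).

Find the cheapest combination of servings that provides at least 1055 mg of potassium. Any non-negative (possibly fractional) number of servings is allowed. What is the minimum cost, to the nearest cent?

Cost per mg of potassium: carrots $0.0019, edamame $0.0021, kale $0.0034, cottage cheese $0.0042.
With no serving limits, use only carrots: 1055 mg / 269 mg = 3.922 servings × $0.50 = $1.96.

$1.96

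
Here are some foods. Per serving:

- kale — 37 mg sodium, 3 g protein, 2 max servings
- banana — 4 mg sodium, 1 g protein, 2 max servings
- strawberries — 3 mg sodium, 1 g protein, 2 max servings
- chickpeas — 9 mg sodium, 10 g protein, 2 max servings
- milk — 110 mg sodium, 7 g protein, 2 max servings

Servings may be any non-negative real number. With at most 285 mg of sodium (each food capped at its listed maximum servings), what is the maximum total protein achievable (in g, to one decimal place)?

41.4 g

Protein per mg sodium: chickpeas 1.111, strawberries 0.3333, banana 0.25, kale 0.08108, milk 0.06364.
Take 2 servings of chickpeas: uses 18 mg sodium, +20.0 g protein (running total 20.0 g).
Take 2 servings of strawberries: uses 6 mg sodium, +2.0 g protein (running total 22.0 g).
Take 2 servings of banana: uses 8 mg sodium, +2.0 g protein (running total 24.0 g).
Take 2 servings of kale: uses 74 mg sodium, +6.0 g protein (running total 30.0 g).
Take 1.627 servings of milk: uses 179 mg sodium, +11.4 g protein (running total 41.4 g).
Greedy by best ratio exhausts the sodium allowance optimally: 41.4 g.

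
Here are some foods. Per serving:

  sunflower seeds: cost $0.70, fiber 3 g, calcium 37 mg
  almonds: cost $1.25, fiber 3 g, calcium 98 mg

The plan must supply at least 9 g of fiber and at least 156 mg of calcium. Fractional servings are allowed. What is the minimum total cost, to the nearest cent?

sunflower seeds only: max(9/3, 156/37) = 4.216 servings → $2.95.
almonds only: max(9/3, 156/98) = 3 servings → $3.75.
sunflower seeds + almonds with both tight: 2.262 servings and 0.7377 servings → $2.51.
So the least-cost plan costs $2.51.

$2.51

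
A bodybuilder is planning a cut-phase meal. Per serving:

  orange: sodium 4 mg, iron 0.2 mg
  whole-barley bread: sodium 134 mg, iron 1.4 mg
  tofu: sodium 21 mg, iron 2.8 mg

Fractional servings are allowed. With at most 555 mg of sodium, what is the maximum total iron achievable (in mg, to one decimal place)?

Iron per mg sodium: tofu 0.1333, orange 0.05, whole-barley bread 0.01045.
With no serving limits, spend the whole sodium allowance on tofu: 555 mg / 21 mg × 2.8 mg = 74.0 mg.

74.0 mg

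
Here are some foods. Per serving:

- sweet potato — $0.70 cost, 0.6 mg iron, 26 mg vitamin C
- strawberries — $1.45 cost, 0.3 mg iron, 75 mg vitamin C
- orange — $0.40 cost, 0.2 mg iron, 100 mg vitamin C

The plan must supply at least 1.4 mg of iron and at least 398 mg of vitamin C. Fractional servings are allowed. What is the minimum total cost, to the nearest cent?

The cheapest plan sits at a corner of the feasible region — with two constraints it uses at most two foods.
sweet potato only: max(1.4/0.6, 398/26) = 15.31 servings → $10.72.
strawberries only: max(1.4/0.3, 398/75) = 5.307 servings → $7.69.
orange only: max(1.4/0.2, 398/100) = 7 servings → $2.80.
sweet potato + strawberries: the both-tight solution has a negative serving — not a feasible corner.
sweet potato + orange with both tight: 1.102 servings and 3.693 servings → $2.25.
strawberries + orange with both tight: 4.027 servings and 0.96 servings → $6.22.
Cheapest feasible corner: $2.25.

$2.25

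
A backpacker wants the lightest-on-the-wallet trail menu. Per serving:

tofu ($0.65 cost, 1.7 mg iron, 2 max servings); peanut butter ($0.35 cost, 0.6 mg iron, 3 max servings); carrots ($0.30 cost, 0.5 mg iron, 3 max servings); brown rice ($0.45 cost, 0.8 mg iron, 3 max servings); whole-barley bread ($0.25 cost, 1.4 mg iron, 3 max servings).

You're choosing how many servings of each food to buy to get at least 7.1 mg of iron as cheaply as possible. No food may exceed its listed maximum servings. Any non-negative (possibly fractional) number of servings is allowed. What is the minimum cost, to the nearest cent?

$1.86

Cost per mg of iron: whole-barley bread $0.1786, tofu $0.3824, brown rice $0.5625, peanut butter $0.5833, carrots $0.6000.
Take 3 servings of whole-barley bread: +4.2 mg iron for $0.75 (total $0.75, still need 2.9 mg).
Take 1.706 servings of tofu: +2.9 mg iron for $1.11 (total $1.86, still need 0.0 mg).
Filling from the cheapest source first is optimal under one linear minimum: $1.86.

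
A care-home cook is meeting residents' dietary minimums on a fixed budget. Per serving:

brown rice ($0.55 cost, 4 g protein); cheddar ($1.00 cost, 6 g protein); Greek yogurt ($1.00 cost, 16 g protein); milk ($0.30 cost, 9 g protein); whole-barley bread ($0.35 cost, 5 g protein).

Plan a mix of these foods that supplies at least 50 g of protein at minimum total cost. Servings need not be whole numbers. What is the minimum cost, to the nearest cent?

Cost per g of protein: milk $0.0333, Greek yogurt $0.0625, whole-barley bread $0.0700, brown rice $0.1375, cheddar $0.1667.
With no serving limits, use only milk: 50 g / 9 g = 5.556 servings × $0.30 = $1.67.

$1.67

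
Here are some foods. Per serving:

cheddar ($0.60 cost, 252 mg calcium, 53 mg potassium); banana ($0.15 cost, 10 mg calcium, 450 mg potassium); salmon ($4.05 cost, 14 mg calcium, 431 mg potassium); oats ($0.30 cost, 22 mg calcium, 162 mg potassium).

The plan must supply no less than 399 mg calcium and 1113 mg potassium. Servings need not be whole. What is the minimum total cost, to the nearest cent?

An LP optimum is at a vertex; with two nutrient constraints at most two foods are used. Check each candidate.
cheddar only: max(399/252, 1113/53) = 21 servings → $12.60.
banana only: max(399/10, 1113/450) = 39.9 servings → $5.99.
salmon only: max(399/14, 1113/431) = 28.5 servings → $115.42.
oats only: max(399/22, 1113/162) = 18.14 servings → $5.44.
cheddar + banana with both tight: 1.492 servings and 2.298 servings → $1.24.
cheddar + salmon with both tight: 1.45 servings and 2.404 servings → $10.61.
cheddar + oats with both tight: 1.012 servings and 6.539 servings → $2.57.
banana + salmon with both targets exact would need a negative amount; discard.
banana + oats with both targets exact would need a negative amount; discard.
salmon + oats: the both-tight solution has a negative serving — not a feasible corner.
The minimum over all feasible corners is $1.24.

$1.24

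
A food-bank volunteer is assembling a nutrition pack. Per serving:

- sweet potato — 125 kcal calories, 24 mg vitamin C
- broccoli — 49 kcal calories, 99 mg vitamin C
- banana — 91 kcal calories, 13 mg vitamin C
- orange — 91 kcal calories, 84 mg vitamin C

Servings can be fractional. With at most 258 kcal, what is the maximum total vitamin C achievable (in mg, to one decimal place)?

Vitamin C per kcal: broccoli 2.02, orange 0.9231, sweet potato 0.192, banana 0.1429.
With no serving limits, spend the whole calories allowance on broccoli: 258 kcal / 49 kcal × 99 mg = 521.3 mg.

521.3 mg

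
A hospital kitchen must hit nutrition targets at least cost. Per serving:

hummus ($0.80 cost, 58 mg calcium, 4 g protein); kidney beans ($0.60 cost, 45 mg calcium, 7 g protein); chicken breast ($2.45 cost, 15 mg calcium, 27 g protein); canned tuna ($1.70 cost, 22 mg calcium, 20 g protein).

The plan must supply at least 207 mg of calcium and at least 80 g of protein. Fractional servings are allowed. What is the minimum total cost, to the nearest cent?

hummus only: max(207/58, 80/4) = 20 servings → $16.00.
kidney beans only: max(207/45, 80/7) = 11.43 servings → $6.86.
chicken breast only: max(207/15, 80/27) = 13.8 servings → $33.81.
canned tuna only: max(207/22, 80/20) = 9.409 servings → $16.00.
hummus + kidney beans: the both-tight solution has a negative serving — not a feasible corner.
hummus + chicken breast with both tight: 2.914 servings and 2.531 servings → $8.53.
hummus + canned tuna with both tight: 2.22 servings and 3.556 servings → $7.82.
kidney beans + chicken breast with both tight: 3.954 servings and 1.938 servings → $7.12.
kidney beans + canned tuna with both tight: 3.19 servings and 2.883 servings → $6.82.
chicken breast + canned tuna: intersection lies outside the first quadrant.
Cheapest feasible corner: $6.82.

$6.82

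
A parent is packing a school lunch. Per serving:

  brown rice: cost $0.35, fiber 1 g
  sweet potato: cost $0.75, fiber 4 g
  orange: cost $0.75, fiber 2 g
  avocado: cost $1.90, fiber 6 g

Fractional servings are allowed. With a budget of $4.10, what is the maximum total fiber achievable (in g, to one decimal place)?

21.9 g

Fiber per dollar: sweet potato 5.333, avocado 3.158, brown rice 2.857, orange 2.667.
With no serving limits, spend the whole cost allowance on sweet potato: $4.10 / $0.75 × 4 g = 21.9 g.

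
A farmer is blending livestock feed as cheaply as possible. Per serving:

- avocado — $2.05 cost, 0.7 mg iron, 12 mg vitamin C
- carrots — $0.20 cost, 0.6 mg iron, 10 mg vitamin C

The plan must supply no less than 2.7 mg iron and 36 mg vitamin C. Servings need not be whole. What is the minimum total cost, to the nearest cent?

avocado only: max(2.7/0.7, 36/12) = 3.857 servings → $7.91.
carrots only: max(2.7/0.6, 36/10) = 4.5 servings → $0.90.
avocado + carrots: intersection lies outside the first quadrant.
So the least-cost plan costs $0.90.

$0.90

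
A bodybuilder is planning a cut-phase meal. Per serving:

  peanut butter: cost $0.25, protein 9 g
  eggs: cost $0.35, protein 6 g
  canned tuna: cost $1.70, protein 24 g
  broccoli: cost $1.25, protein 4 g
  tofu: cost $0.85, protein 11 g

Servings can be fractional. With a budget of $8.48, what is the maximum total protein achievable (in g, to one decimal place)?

Protein per dollar: peanut butter 36, eggs 17.14, canned tuna 14.12, tofu 12.94, broccoli 3.2.
With no serving limits, spend the whole cost allowance on peanut butter: $8.48 / $0.25 × 9 g = 305.3 g.

305.3 g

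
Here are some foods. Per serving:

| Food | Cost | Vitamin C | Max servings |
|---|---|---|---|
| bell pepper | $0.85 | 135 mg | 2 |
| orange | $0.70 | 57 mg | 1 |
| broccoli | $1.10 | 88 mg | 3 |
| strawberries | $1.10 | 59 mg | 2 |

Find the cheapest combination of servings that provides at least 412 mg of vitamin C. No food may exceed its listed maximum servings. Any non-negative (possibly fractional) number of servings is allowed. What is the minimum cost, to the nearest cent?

Cost per mg of vitamin C: bell pepper $0.0063, orange $0.0123, broccoli $0.0125, strawberries $0.0186.
Take 2 servings of bell pepper: +270.0 mg vitamin C for $1.70 (total $1.70, still need 142.0 mg).
Take 1 serving of orange: +57.0 mg vitamin C for $0.70 (total $2.40, still need 85.0 mg).
Take 0.9659 servings of broccoli: +85.0 mg vitamin C for $1.06 (total $3.46, still need 0.0 mg).
Greedy by cheapest-per-mg is optimal for a single linear constraint, so the minimum cost is $3.46.

$3.46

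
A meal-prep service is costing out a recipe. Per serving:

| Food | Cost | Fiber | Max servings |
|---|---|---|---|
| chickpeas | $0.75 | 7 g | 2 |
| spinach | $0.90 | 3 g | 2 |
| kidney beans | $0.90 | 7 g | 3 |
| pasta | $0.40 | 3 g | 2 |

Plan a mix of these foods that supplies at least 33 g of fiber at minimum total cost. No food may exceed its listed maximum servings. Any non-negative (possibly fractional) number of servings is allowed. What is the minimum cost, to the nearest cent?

Cost per g of fiber: chickpeas $0.1071, kidney beans $0.1286, pasta $0.1333, spinach $0.3000.
Take 2 servings of chickpeas: +14.0 g fiber for $1.50 (total $1.50, still need 19.0 g).
Take 2.714 servings of kidney beans: +19.0 g fiber for $2.44 (total $3.94, still need 0.0 g).
Filling from the cheapest source first is optimal under one linear minimum: $3.94.

$3.94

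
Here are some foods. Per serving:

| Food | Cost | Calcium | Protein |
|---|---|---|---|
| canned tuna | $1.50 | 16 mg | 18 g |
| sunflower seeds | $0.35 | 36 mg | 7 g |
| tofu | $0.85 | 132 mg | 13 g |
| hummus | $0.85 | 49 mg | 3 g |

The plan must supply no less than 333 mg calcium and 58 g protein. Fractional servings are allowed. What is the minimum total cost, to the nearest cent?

$3.01

Check every corner: each single food scaled to meet both minima, and each pair solved so both constraints bind.
canned tuna only: max(333/16, 58/18) = 20.81 servings → $31.22.
sunflower seeds only: max(333/36, 58/7) = 9.25 servings → $3.24.
tofu only: max(333/132, 58/13) = 4.462 servings → $3.79.
hummus only: max(333/49, 58/3) = 19.33 servings → $16.43.
canned tuna + sunflower seeds: the both-tight solution has a negative serving — not a feasible corner.
canned tuna + tofu with both tight: 1.535 servings and 2.337 servings → $4.29.
canned tuna + hummus with both tight: 2.21 servings and 6.074 servings → $8.48.
sunflower seeds + tofu with both tight: 7.296 servings and 0.5329 servings → $3.01.
sunflower seeds + hummus with both tight: 7.843 servings and 1.034 servings → $3.62.
tofu + hummus with both targets exact would need a negative amount; discard.
The minimum over all feasible corners is $3.01.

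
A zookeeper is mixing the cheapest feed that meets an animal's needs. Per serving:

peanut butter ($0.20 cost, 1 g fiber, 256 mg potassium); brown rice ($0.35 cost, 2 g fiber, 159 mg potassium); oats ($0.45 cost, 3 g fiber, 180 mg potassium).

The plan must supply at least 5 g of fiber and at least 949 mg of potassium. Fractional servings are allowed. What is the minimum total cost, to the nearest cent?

The cheapest plan sits at a corner of the feasible region — with two constraints it uses at most two foods.
peanut butter only: max(5/1, 949/256) = 5 servings → $1.00.
brown rice only: max(5/2, 949/159) = 5.969 servings → $2.09.
oats only: max(5/3, 949/180) = 5.272 servings → $2.37.
peanut butter + brown rice with both tight: 3.125 servings and 0.9377 servings → $0.95.
peanut butter + oats with both tight: 3.311 servings and 0.5629 servings → $0.92.
brown rice + oats: intersection lies outside the first quadrant.
The minimum over all feasible corners is $0.92.

$0.92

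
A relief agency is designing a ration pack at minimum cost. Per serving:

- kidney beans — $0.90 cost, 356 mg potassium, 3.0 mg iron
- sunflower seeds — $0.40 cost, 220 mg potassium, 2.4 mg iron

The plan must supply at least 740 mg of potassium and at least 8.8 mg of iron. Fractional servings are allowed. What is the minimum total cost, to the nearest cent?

$1.47

Two binding constraints pin down two serving amounts, so the optimal mix uses at most two foods. The candidates are each food alone (scaled to the tighter of potassium/iron) and each pair with both constraints tight.
kidney beans only: max(740/356, 8.8/3.0) = 2.933 servings → $2.64.
sunflower seeds only: max(740/220, 8.8/2.4) = 3.667 servings → $1.47.
kidney beans + sunflower seeds: intersection lies outside the first quadrant.
So the least-cost plan costs $1.47.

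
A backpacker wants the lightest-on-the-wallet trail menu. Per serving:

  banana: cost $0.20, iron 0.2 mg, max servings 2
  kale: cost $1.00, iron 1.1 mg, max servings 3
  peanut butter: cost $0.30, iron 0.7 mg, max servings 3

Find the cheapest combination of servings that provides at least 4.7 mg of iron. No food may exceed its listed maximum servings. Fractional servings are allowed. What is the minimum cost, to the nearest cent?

$3.26

Cost per mg of iron: peanut butter $0.4286, kale $0.9091, banana $1.0000.
Take 3 servings of peanut butter: +2.1 mg iron for $0.90 (total $0.90, still need 2.6 mg).
Take 2.364 servings of kale: +2.6 mg iron for $2.36 (total $3.26, still need 0.0 mg).
Filling from the cheapest source first is optimal under one linear minimum: $3.26.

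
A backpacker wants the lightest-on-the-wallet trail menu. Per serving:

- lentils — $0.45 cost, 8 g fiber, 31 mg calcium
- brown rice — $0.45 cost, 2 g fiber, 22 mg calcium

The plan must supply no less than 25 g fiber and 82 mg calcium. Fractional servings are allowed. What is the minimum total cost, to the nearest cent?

$1.41

An LP optimum is at a vertex; with two nutrient constraints at most two foods are used. Check each candidate.
lentils only: max(25/8, 82/31) = 3.125 servings → $1.41.
brown rice only: max(25/2, 82/22) = 12.5 servings → $5.62.
lentils + brown rice: intersection lies outside the first quadrant.
The minimum over all feasible corners is $1.41.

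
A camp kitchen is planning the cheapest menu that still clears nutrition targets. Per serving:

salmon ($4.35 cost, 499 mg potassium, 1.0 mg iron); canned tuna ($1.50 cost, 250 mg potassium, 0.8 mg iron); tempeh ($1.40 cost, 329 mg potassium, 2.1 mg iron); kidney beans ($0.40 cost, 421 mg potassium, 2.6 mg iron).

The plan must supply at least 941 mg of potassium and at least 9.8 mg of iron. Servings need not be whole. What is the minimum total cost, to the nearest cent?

Minimising a linear cost over {potassium ≥ 941, iron ≥ 9.8, servings ≥ 0} — the optimum is at a vertex, using one or two foods.
salmon only: max(941/499, 9.8/1.0) = 9.8 servings → $42.63.
canned tuna only: max(941/250, 9.8/0.8) = 12.25 servings → $18.38.
tempeh only: max(941/329, 9.8/2.1) = 4.667 servings → $6.53.
kidney beans only: max(941/421, 9.8/2.6) = 3.769 servings → $1.51.
salmon + canned tuna: the both-tight solution has a negative serving — not a feasible corner.
salmon + tempeh: the both-tight solution has a negative serving — not a feasible corner.
salmon + kidney beans with both targets exact would need a negative amount; discard.
canned tuna + tempeh with both targets exact would need a negative amount; discard.
canned tuna + kidney beans: intersection lies outside the first quadrant.
tempeh + kidney beans: the both-tight solution has a negative serving — not a feasible corner.
So the least-cost plan costs $1.51.

$1.51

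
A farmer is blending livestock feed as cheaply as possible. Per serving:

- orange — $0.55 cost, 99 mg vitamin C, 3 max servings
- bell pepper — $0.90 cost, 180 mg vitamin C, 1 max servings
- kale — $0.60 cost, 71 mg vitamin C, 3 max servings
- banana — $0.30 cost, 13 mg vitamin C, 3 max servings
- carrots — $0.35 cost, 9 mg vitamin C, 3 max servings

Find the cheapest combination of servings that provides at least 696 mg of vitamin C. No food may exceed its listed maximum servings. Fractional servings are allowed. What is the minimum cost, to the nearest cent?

$4.49

Cost per mg of vitamin C: bell pepper $0.0050, orange $0.0056, kale $0.0085, banana $0.0231, carrots $0.0389.
Take 1 serving of bell pepper: +180.0 mg vitamin C for $0.90 (total $0.90, still need 516.0 mg).
Take 3 servings of orange: +297.0 mg vitamin C for $1.65 (total $2.55, still need 219.0 mg).
Take 3 servings of kale: +213.0 mg vitamin C for $1.80 (total $4.35, still need 6.0 mg).
Take 0.4615 servings of banana: +6.0 mg vitamin C for $0.14 (total $4.49, still need 0.0 mg).
Filling from the cheapest source first is optimal under one linear minimum: $4.49.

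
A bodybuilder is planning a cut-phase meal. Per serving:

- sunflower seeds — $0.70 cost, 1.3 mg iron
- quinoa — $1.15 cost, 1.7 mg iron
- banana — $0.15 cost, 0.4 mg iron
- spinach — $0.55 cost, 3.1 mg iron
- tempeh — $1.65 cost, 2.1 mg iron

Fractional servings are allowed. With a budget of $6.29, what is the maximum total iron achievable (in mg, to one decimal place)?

35.5 mg

Iron per dollar: spinach 5.636, banana 2.667, sunflower seeds 1.857, quinoa 1.478, tempeh 1.273.
With no serving limits, spend the whole cost allowance on spinach: $6.29 / $0.55 × 3.1 mg = 35.5 mg.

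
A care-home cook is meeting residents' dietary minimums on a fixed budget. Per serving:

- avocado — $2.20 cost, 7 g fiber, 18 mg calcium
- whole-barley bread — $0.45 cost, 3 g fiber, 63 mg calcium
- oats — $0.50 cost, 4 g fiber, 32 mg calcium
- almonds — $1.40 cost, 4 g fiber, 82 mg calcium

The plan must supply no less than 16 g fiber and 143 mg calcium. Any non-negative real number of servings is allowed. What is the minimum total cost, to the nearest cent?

Compare the cost at each extreme point of the feasible region.
avocado only: max(16/7, 143/18) = 7.944 servings → $17.48.
whole-barley bread only: max(16/3, 143/63) = 5.333 servings → $2.40.
oats only: max(16/4, 143/32) = 4.469 servings → $2.23.
almonds only: max(16/4, 143/82) = 4 servings → $5.60.
avocado + whole-barley bread with both tight: 1.496 servings and 1.842 servings → $4.12.
avocado + oats: intersection lies outside the first quadrant.
avocado + almonds with both tight: 1.474 servings and 1.42 servings → $5.23.
whole-barley bread + oats with both tight: 0.3846 servings and 3.712 servings → $2.03.
whole-barley bread + almonds: the both-tight solution has a negative serving — not a feasible corner.
oats + almonds with both tight: 3.7 servings and 0.3 servings → $2.27.
The minimum over all feasible corners is $2.03.

$2.03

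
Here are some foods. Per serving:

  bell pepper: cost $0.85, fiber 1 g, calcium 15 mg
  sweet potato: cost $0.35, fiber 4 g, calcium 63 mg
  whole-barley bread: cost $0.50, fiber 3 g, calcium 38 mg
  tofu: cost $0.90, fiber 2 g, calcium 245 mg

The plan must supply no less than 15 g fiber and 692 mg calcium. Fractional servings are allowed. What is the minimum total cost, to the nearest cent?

bell pepper only: max(15/1, 692/15) = 46.13 servings → $39.21.
sweet potato only: max(15/4, 692/63) = 10.98 servings → $3.84.
whole-barley bread only: max(15/3, 692/38) = 18.21 servings → $9.11.
tofu only: max(15/2, 692/245) = 7.5 servings → $6.75.
bell pepper + sweet potato: intersection lies outside the first quadrant.
bell pepper + whole-barley bread: the both-tight solution has a negative serving — not a feasible corner.
bell pepper + tofu with both tight: 10.66 servings and 2.172 servings → $11.01.
sweet potato + whole-barley bread: intersection lies outside the first quadrant.
sweet potato + tofu with both tight: 2.683 servings and 2.135 servings → $2.86.
whole-barley bread + tofu with both tight: 3.476 servings and 2.285 servings → $3.79.
The minimum over all feasible corners is $2.86.

$2.86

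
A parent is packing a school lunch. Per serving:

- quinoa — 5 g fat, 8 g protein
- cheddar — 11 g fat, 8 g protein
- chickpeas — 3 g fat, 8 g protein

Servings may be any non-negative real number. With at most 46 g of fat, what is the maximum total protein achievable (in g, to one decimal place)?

122.7 g

Protein per g fat: chickpeas 2.667, quinoa 1.6, cheddar 0.7273.
With no serving limits, spend the whole fat allowance on chickpeas: 46 g / 3 g × 8 g = 122.7 g.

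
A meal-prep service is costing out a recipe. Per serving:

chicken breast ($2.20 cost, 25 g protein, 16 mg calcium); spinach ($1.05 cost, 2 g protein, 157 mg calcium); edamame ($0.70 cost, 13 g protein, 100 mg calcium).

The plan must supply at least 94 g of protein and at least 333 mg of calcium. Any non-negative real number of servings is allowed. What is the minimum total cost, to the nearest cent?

$5.06

chicken breast only: max(94/25, 333/16) = 20.81 servings → $45.79.
spinach only: max(94/2, 333/157) = 47 servings → $49.35.
edamame only: max(94/13, 333/100) = 7.231 servings → $5.06.
chicken breast + spinach with both tight: 3.62 servings and 1.752 servings → $9.80.
chicken breast + edamame with both tight: 2.212 servings and 2.976 servings → $6.95.
spinach + edamame: intersection lies outside the first quadrant.
So the least-cost plan costs $5.06.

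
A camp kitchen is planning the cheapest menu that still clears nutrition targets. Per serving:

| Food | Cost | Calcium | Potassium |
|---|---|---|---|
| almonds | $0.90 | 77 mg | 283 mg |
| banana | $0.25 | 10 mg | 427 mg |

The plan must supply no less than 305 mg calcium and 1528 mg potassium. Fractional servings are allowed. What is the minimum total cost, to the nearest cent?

$3.70

Minimising a linear cost over {calcium ≥ 305, potassium ≥ 1528, servings ≥ 0} — the optimum is at a vertex, using one or two foods.
almonds only: max(305/77, 1528/283) = 5.399 servings → $4.86.
banana only: max(305/10, 1528/427) = 30.5 servings → $7.62.
almonds + banana with both tight: 3.826 servings and 1.043 servings → $3.70.
The minimum over all feasible corners is $3.70.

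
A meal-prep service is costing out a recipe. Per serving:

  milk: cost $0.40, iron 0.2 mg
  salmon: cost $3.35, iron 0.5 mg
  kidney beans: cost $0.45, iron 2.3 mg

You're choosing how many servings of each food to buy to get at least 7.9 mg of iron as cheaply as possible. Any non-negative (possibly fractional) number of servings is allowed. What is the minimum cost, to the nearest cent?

Cost per mg of iron: kidney beans $0.1957, milk $2.0000, salmon $6.7000.
With no serving limits, use only kidney beans: 7.9 mg / 2.3 mg = 3.435 servings × $0.45 = $1.55.

$1.55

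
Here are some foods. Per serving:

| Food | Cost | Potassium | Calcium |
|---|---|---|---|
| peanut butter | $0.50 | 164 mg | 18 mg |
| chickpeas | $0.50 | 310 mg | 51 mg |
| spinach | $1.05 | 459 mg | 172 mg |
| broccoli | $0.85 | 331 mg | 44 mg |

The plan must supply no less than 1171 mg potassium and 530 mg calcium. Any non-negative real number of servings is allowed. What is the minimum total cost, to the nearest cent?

Two binding constraints pin down two serving amounts, so the optimal mix uses at most two foods. The candidates are each food alone (scaled to the tighter of potassium/calcium) and each pair with both constraints tight.
peanut butter only: max(1171/164, 530/18) = 29.44 servings → $14.72.
chickpeas only: max(1171/310, 530/51) = 10.39 servings → $5.20.
spinach only: max(1171/459, 530/172) = 3.081 servings → $3.24.
broccoli only: max(1171/331, 530/44) = 12.05 servings → $10.24.
peanut butter + chickpeas with both targets exact would need a negative amount; discard.
peanut butter + spinach: intersection lies outside the first quadrant.
peanut butter + broccoli with both targets exact would need a negative amount; discard.
chickpeas + spinach: the both-tight solution has a negative serving — not a feasible corner.
chickpeas + broccoli: the both-tight solution has a negative serving — not a feasible corner.
spinach + broccoli: the both-tight solution has a negative serving — not a feasible corner.
Cheapest feasible corner: $3.24.

$3.24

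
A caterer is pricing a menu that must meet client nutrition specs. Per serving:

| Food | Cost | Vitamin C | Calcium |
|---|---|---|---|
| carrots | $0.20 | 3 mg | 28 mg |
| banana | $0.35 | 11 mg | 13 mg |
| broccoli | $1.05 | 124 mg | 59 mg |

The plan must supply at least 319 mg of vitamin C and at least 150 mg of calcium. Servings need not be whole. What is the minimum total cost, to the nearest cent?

carrots only: max(319/3, 150/28) = 106.3 servings → $21.27.
banana only: max(319/11, 150/13) = 29 servings → $10.15.
broccoli only: max(319/124, 150/59) = 2.573 servings → $2.70.
carrots + banana: intersection lies outside the first quadrant.
carrots + broccoli with both targets exact would need a negative amount; discard.
banana + broccoli: intersection lies outside the first quadrant.
Cheapest feasible corner: $2.70.

$2.70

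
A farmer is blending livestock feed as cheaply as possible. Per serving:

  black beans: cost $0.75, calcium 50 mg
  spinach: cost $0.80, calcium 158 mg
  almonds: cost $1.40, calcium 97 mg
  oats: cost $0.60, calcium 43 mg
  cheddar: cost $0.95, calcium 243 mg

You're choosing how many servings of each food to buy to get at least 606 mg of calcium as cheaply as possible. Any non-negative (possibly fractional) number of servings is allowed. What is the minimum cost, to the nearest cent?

$2.37

Cost per mg of calcium: cheddar $0.0039, spinach $0.0051, oats $0.0140, almonds $0.0144, black beans $0.0150.
With no serving limits, use only cheddar: 606 mg / 243 mg = 2.494 servings × $0.95 = $2.37.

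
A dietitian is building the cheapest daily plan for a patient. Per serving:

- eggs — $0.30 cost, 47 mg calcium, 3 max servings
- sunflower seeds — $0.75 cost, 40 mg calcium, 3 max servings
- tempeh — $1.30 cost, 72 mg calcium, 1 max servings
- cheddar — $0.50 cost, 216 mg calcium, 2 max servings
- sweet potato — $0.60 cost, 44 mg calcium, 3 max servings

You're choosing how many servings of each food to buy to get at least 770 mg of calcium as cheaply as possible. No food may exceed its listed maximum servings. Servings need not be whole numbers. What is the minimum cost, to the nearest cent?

Cost per mg of calcium: cheddar $0.0023, eggs $0.0064, sweet potato $0.0136, tempeh $0.0181, sunflower seeds $0.0187.
Take 2 servings of cheddar: +432.0 mg calcium for $1.00 (total $1.00, still need 338.0 mg).
Take 3 servings of eggs: +141.0 mg calcium for $0.90 (total $1.90, still need 197.0 mg).
Take 3 servings of sweet potato: +132.0 mg calcium for $1.80 (total $3.70, still need 65.0 mg).
Take 0.9028 servings of tempeh: +65.0 mg calcium for $1.17 (total $4.87, still need 0.0 mg).
Greedy by cheapest-per-mg is optimal for a single linear constraint, so the minimum cost is $4.87.

$4.87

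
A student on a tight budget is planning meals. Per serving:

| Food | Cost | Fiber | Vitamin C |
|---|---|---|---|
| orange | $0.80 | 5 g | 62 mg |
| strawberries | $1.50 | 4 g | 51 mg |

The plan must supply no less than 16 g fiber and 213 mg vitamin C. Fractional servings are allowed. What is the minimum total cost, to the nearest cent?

$2.75

With two linear requirements the optimum uses one or two foods; enumerate the corners.
orange only: max(16/5, 213/62) = 3.435 servings → $2.75.
strawberries only: max(16/4, 213/51) = 4.176 servings → $6.26.
orange + strawberries: intersection lies outside the first quadrant.
So the least-cost plan costs $2.75.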